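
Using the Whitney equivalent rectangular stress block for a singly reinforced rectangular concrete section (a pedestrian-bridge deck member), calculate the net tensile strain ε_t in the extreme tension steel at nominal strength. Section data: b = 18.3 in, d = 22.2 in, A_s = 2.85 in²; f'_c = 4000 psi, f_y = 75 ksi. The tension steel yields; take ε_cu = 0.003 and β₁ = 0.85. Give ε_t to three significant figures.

ε_t ≈ 0.0135

a = A_s f_y/(0.85 f'_c b) = 3.435 in.
β₁ = 0.85, so c = a/β₁ = 3.435/0.85 = 4.041 in.
From the linear strain diagram with ε_cu = 0.003: ε_t = 0.003 (d − c)/c = 0.003 × (22.2 − 4.041)/4.041 = 0.0135.
Since ε_t ≥ 0.005, the section is tension-controlled.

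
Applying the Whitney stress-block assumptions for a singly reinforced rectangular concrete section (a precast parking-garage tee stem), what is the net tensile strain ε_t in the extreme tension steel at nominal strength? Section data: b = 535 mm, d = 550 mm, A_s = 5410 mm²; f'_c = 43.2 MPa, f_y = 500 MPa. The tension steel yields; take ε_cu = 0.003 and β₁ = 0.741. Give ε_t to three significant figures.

ε_t ≈ 0.00588

a = A_s f_y/(0.85 f'_c b) = 137.69 mm.
β₁ = 0.741, so c = a/β₁ = 137.69/0.741 = 185.82 mm.
From the linear strain diagram with ε_cu = 0.003: ε_t = 0.003 (d − c)/c = 0.003 × (550 − 185.82)/185.82 = 0.00588.
Since ε_t ≥ 0.005, the section is tension-controlled.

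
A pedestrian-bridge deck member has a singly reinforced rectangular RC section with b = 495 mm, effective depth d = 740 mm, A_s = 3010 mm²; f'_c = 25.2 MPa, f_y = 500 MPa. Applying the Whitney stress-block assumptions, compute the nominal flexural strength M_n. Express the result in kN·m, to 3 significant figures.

M_n ≈ 1010 kN·m

T = A_s f_y = 3010 × 500 = 1505000 N = 1505 kN.
From C = T: a = T/(0.85 f'_c b) = 1505000/(0.85 × 25.2 × 495) = 141.94 mm.
M_n = T(d − a/2) = 1505 kN × (740 − 70.97) mm = 1006.89 kN·m.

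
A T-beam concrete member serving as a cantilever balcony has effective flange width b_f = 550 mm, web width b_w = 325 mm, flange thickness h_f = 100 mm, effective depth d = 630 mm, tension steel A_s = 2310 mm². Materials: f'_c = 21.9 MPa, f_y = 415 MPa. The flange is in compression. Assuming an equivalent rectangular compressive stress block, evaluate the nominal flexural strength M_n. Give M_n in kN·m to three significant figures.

M_n ≈ 559 kN·m

Tension: T = A_s f_y = 2310 × 415 = 958650 N.
Try a within the flange: a = T/(0.85 f'_c b_f) = 958650/(0.85 × 21.9 × 550) = 93.63 mm.
Since a = 93.63 ≤ h_f = 100 mm, the stress block lies entirely in the flange; analyse as a rectangular beam of width b_f.
M_n = T(d − a/2) = 958650 × (630 − 46.815) = 559.07 × 10⁶ N·mm.
M_n = 559.07 kN·m.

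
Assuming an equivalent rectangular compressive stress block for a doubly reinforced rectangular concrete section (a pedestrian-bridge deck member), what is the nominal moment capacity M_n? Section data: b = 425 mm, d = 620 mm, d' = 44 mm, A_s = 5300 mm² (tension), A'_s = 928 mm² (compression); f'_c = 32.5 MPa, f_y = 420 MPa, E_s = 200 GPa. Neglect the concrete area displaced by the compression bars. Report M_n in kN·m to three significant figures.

Assume both tension and compression steel yield.
Net tension couple steel: A_s − A'_s = 4372 mm².
a = (A_s − A'_s) f_y / (0.85 f'_c b) = 1836240/(0.85 × 32.5 × 425) = 156.40 mm.
c = a/β₁ = 156.40/0.818 = 191.20 mm; ε'_s = 0.003(c − d')/c = 0.0023 ≥ f_y/E_s = 0.0021, so compression steel does yield.
M_n = (A_s − A'_s) f_y (d − a/2) + A'_s f_y (d − d') = [1836240 × (620 − 78.2) + 389760 × (620 − 44)] × 10⁻⁶ = 994.87 + 224.50 = 1219.37 kN·m.

M_n ≈ 1220 kN·m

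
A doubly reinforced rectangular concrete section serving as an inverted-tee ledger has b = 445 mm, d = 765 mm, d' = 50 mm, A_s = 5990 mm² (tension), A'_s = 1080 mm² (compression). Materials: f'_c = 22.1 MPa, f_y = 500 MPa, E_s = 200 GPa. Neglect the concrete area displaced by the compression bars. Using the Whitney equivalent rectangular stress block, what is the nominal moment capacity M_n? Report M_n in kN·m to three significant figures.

Assume both tension and compression steel yield.
Net tension couple steel: A_s − A'_s = 4910 mm².
a = (A_s − A'_s) f_y / (0.85 f'_c b) = 2455000/(0.85 × 22.1 × 445) = 293.68 mm.
c = a/β₁ = 293.68/0.85 = 345.51 mm; ε'_s = 0.003(c − d')/c = 0.0026 ≥ f_y/E_s = 0.0025, so compression steel does yield.
M_n = (A_s − A'_s) f_y (d − a/2) + A'_s f_y (d − d') = [2455000 × (765 − 146.84) + 540000 × (765 − 50)] × 10⁻⁶ = 1517.58 + 386.10 = 1903.68 kN·m.

M_n ≈ 1900 kN·m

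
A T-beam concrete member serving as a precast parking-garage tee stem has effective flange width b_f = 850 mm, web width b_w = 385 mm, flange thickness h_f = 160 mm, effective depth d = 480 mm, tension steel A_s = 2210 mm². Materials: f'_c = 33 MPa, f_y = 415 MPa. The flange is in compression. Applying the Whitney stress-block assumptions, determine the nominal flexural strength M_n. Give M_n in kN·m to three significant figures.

Tension: T = A_s f_y = 2210 × 415 = 917150 N.
Try a within the flange: a = T/(0.85 f'_c b_f) = 917150/(0.85 × 33 × 850) = 38.47 mm.
Since a = 38.47 ≤ h_f = 160 mm, the stress block lies entirely in the flange; analyse as a rectangular beam of width b_f.
M_n = T(d − a/2) = 917150 × (480 − 19.235) = 422.59 × 10⁶ N·mm.
M_n = 422.59 kN·m.

M_n ≈ 423 kN·m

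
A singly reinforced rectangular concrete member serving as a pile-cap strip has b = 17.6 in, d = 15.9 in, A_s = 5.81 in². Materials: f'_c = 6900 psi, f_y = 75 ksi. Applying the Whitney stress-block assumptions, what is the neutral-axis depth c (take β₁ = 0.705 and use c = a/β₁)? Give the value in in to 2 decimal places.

c ≈ 5.99 in

T = A_s f_y = 5.81 × 75 = 435.75 kips.
a = T/(0.85 f'_c b) = 435.75/(0.85 × 6.9 × 17.6) = 4.2214 in.
With β₁ = 0.705, c = a/β₁ = 4.2214/0.705 = 5.99 in.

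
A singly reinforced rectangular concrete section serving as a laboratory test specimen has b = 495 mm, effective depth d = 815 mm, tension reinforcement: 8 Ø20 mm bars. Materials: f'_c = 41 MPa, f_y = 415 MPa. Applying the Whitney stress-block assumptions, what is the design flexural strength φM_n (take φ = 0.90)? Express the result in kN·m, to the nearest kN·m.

φM_n ≈ 736 kN·m

A_s = 8 × 314 = 2512 mm².
T = A_s f_y = 2512 × 415 = 1042480 N = 1042.48 kN.
From C = T: a = T/(0.85 f'_c b) = 1042480/(0.85 × 41 × 495) = 60.43 mm.
M_n = T(d − a/2) = 1042.48 kN × (815 − 30.215) mm = 818.12 kN·m.
φM_n = 0.90 × 818.12 = 736.31 kN·m.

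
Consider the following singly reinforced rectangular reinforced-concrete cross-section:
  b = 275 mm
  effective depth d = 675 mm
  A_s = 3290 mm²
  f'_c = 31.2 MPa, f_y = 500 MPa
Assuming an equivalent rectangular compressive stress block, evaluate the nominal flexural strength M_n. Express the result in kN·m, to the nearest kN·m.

M_n ≈ 925 kN·m

T = A_s f_y = 3290 × 500 = 1645000 N = 1645 kN.
From C = T: a = T/(0.85 f'_c b) = 1645000/(0.85 × 31.2 × 275) = 225.56 mm.
M_n = T(d − a/2) = 1645 kN × (675 − 112.78) mm = 924.85 kN·m.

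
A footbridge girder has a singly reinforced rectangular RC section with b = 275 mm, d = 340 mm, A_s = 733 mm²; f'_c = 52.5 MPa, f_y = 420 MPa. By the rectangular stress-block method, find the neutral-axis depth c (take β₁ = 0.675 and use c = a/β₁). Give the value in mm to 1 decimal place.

T = A_s f_y = 733 × 420 = 307860 N = 307.86 kN.
Setting C = 0.85 f'_c a b equal to T: a = 307860/(0.85 × 52.5 × 275) = 25.087 mm.
With β₁ = 0.675, c = a/β₁ = 25.087/0.675 = 37.2 mm.

c ≈ 37.2 mm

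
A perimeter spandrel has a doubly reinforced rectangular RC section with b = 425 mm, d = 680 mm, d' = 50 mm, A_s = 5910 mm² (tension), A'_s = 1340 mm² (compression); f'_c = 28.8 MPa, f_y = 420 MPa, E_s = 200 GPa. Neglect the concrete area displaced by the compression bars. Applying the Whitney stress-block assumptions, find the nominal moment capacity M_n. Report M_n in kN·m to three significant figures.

Assume both tension and compression steel yield.
Net tension couple steel: A_s − A'_s = 4570 mm².
a = (A_s − A'_s) f_y / (0.85 f'_c b) = 1919400/(0.85 × 28.8 × 425) = 184.49 mm.
c = a/β₁ = 184.49/0.844 = 218.59 mm; ε'_s = 0.003(c − d')/c = 0.0023 ≥ f_y/E_s = 0.0021, so compression steel does yield.
M_n = (A_s − A'_s) f_y (d − a/2) + A'_s f_y (d − d') = [1919400 × (680 − 92.245) + 562800 × (680 − 50)] × 10⁻⁶ = 1128.14 + 354.56 = 1482.70 kN·m.

M_n ≈ 1480 kN·m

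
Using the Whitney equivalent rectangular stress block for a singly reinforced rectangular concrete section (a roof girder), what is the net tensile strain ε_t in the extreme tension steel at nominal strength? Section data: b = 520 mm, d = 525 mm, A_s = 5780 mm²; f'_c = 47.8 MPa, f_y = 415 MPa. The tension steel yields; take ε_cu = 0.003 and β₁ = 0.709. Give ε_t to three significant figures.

a = A_s f_y/(0.85 f'_c b) = 113.53 mm.
β₁ = 0.709, so c = a/β₁ = 113.53/0.709 = 160.13 mm.
From the linear strain diagram with ε_cu = 0.003: ε_t = 0.003 (d − c)/c = 0.003 × (525 − 160.13)/160.13 = 0.00684.
Since ε_t ≥ 0.005, the section is tension-controlled.

ε_t ≈ 0.00684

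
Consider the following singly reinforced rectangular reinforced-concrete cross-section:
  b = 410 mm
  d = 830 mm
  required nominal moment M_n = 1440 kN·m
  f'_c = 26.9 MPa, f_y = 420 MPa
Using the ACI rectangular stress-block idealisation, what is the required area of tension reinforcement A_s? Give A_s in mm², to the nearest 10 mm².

With M_n = 0.85 f'_c a b (d − a/2), solve the quadratic for a:
a = d − √(d² − 2M_n/(0.85 f'_c b)) = 830 − √(830² − 2 × 1440×10⁶/(0.85 × 26.9 × 410)) = 212.19 mm.
A_s = 0.85 f'_c a b / f_y = 0.85 × 26.9 × 212.19 × 410 / 420 = 4736.2 mm².

A_s ≈ 4740 mm²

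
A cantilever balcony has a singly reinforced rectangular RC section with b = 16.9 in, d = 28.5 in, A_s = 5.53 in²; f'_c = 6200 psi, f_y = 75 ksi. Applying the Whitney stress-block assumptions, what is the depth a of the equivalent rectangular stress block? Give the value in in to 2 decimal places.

a ≈ 4.66 in

T = A_s f_y = 5.53 × 75 = 414.75 kips.
a = T/(0.85 f'_c b) = 414.75/(0.85 × 6.2 × 16.9) = 4.66 in.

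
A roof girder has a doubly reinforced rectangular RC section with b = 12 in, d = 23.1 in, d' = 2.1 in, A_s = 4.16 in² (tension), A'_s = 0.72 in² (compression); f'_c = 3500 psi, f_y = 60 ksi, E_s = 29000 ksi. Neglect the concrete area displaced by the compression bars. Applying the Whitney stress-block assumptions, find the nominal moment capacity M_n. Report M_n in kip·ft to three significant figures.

M_n ≈ 423 kip·ft

Assume both steels yield.
a = (A_s − A'_s) f_y/(0.85 f'_c b) = (4.16 − 0.72) × 60/(0.85 × 3.5 × 12) = 5.782 in.
c = a/β₁ = 5.782/0.85 = 6.802 in; ε'_s = 0.003(c − d')/c = 0.0021 ≥ ε_y = 0.0021, so the compression steel yields.
M_n = (A_s − A'_s) f_y (d − a/2) + A'_s f_y (d − d') = 206.4 × (23.1 − 2.891) + 43.2 × (23.1 − 2.1) = 4171.1 + 907.2 = 5078.3 kip·in = 5078.3/12 = 423.19 kip·ft.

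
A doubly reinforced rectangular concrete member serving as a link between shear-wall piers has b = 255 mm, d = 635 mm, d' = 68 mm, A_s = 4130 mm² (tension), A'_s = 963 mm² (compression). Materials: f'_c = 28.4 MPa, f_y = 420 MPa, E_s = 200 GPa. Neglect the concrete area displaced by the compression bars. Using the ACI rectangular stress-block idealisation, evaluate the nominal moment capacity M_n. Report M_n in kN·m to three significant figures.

M_n ≈ 930 kN·m

Assume both tension and compression steel yield.
Net tension couple steel: A_s − A'_s = 3167 mm².
a = (A_s − A'_s) f_y / (0.85 f'_c b) = 1330140/(0.85 × 28.4 × 255) = 216.08 mm.
c = a/β₁ = 216.08/0.847 = 255.11 mm; ε'_s = 0.003(c − d')/c = 0.0022 ≥ f_y/E_s = 0.0021, so compression steel does yield.
M_n = (A_s − A'_s) f_y (d − a/2) + A'_s f_y (d − d') = [1330140 × (635 − 108.04) + 404460 × (635 − 68)] × 10⁻⁶ = 700.93 + 229.33 = 930.26 kN·m.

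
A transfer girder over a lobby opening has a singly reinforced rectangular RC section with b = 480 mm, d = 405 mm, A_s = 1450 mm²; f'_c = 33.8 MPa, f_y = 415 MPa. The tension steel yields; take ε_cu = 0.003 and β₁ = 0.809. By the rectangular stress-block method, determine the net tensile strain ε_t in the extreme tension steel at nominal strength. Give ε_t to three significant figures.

ε_t ≈ 0.0195

a = A_s f_y/(0.85 f'_c b) = 43.64 mm.
β₁ = 0.809, so c = a/β₁ = 43.64/0.809 = 53.94 mm.
From the linear strain diagram with ε_cu = 0.003: ε_t = 0.003 (d − c)/c = 0.003 × (405 − 53.94)/53.94 = 0.0195.
Since ε_t ≥ 0.005, the section is tension-controlled.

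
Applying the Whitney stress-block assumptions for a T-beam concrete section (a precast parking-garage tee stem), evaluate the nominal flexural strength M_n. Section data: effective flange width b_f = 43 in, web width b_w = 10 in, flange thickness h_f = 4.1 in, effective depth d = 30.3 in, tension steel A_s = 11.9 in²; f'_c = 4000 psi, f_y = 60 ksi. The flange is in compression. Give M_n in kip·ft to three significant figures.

Tension: T = A_s f_y = 11.9 × 60 = 714 kips.
Try a within the flange: a = T/(0.85 f'_c b_f) = 714/(0.85 × 4 × 43) = 4.884 in.
a = 4.884 > h_f = 4.1 in: the block extends into the web. Split into flange-overhang and web parts.
C_f = 0.85 f'_c (b_f − b_w) h_f = 0.85 × 4 × (43 − 10) × 4.1 = 460.0 kips.
Remaining web compression depth: a_w = (T − C_f)/(0.85 f'_c b_w) = (714 − 460.0)/(0.85 × 4 × 10) = 7.471 in.
M_n = C_f(d − h_f/2) + (T − C_f)(d − a_w/2) = 460.0 × (30.3 − 2.05) + 254 × (30.3 − 3.7355) = 12995.0 + 6747.4 = 19742.4 kip·in.
M_n = 19742.4/12 = 1645.20 kip·ft.

M_n ≈ 1650 kip·ft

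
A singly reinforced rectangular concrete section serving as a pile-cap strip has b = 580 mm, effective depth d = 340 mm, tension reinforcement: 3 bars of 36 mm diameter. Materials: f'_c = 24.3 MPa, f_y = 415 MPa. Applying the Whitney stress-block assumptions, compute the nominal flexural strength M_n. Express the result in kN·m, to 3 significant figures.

M_n ≈ 364 kN·m

A_s = 3 × 1018 = 3054 mm².
T = A_s f_y = 3054 × 415 = 1267410 N = 1267.41 kN.
From C = T: a = T/(0.85 f'_c b) = 1267410/(0.85 × 24.3 × 580) = 105.79 mm.
M_n = T(d − a/2) = 1267.41 kN × (340 − 52.895) mm = 363.88 kN·m.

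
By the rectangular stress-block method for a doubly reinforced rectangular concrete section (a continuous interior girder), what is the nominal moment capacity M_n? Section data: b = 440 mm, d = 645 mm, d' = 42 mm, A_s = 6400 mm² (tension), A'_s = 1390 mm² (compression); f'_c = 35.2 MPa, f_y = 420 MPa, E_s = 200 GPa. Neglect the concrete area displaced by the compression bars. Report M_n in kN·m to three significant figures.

M_n ≈ 1540 kN·m

Assume both tension and compression steel yield.
Net tension couple steel: A_s − A'_s = 5010 mm².
a = (A_s − A'_s) f_y / (0.85 f'_c b) = 2104200/(0.85 × 35.2 × 440) = 159.84 mm.
c = a/β₁ = 159.84/0.799 = 200.05 mm; ε'_s = 0.003(c − d')/c = 0.0024 ≥ f_y/E_s = 0.0021, so compression steel does yield.
M_n = (A_s − A'_s) f_y (d − a/2) + A'_s f_y (d − d') = [2104200 × (645 − 79.92) + 583800 × (645 − 42)] × 10⁻⁶ = 1189.04 + 352.03 = 1541.07 kN·m.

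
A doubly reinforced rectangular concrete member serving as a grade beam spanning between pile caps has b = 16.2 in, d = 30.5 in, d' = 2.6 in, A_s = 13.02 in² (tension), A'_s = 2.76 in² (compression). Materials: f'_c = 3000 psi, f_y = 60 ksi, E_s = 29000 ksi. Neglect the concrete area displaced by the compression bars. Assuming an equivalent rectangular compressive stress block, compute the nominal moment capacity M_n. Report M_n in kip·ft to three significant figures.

Assume both steels yield.
a = (A_s − A'_s) f_y/(0.85 f'_c b) = (13.02 − 2.76) × 60/(0.85 × 3 × 16.2) = 14.902 in.
c = a/β₁ = 14.902/0.85 = 17.532 in; ε'_s = 0.003(c − d')/c = 0.0026 ≥ ε_y = 0.0021, so the compression steel yields.
M_n = (A_s − A'_s) f_y (d − a/2) + A'_s f_y (d − d') = 615.6 × (30.5 − 7.451) + 165.6 × (30.5 − 2.6) = 14189.0 + 4620.2 = 18809.2 kip·in = 18809.2/12 = 1567.43 kip·ft.

M_n ≈ 1570 kip·ft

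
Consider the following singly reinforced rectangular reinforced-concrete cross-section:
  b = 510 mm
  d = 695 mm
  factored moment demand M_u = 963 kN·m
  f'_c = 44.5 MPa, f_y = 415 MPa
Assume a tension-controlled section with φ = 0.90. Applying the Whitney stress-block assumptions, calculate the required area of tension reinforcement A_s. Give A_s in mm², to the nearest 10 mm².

A_s ≈ 3950 mm²

M_n = M_u/φ = 963/0.90 = 1070 kN·m.
With M_n = 0.85 f'_c a b (d − a/2), solve the quadratic for a:
a = d − √(d² − 2M_n/(0.85 f'_c b)) = 695 − √(695² − 2 × 1070×10⁶/(0.85 × 44.5 × 510)) = 85.01 mm.
A_s = 0.85 f'_c a b / f_y = 0.85 × 44.5 × 85.01 × 510 / 415 = 3951.6 mm².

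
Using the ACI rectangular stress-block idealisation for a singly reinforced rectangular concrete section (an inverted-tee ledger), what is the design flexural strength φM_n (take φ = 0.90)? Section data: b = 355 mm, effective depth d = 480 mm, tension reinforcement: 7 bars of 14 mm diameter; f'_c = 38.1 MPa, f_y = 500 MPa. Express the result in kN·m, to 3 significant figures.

φM_n ≈ 221 kN·m

A_s = 7 × 154 = 1078 mm².
T = A_s f_y = 1078 × 500 = 539000 N = 539 kN.
From C = T: a = T/(0.85 f'_c b) = 539000/(0.85 × 38.1 × 355) = 46.88 mm.
M_n = T(d − a/2) = 539 kN × (480 − 23.44) mm = 246.09 kN·m.
φM_n = 0.90 × 246.09 = 221.48 kN·m.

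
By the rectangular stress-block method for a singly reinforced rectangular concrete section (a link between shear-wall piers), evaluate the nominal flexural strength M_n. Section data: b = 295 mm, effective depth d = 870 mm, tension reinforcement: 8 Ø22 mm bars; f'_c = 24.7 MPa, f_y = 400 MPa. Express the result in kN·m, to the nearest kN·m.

M_n ≈ 939 kN·m

A_s = 8 × 380 = 3040 mm².
T = A_s f_y = 3040 × 400 = 1216000 N = 1216 kN.
From C = T: a = T/(0.85 f'_c b) = 1216000/(0.85 × 24.7 × 295) = 196.33 mm.
M_n = T(d − a/2) = 1216 kN × (870 − 98.165) mm = 938.55 kN·m.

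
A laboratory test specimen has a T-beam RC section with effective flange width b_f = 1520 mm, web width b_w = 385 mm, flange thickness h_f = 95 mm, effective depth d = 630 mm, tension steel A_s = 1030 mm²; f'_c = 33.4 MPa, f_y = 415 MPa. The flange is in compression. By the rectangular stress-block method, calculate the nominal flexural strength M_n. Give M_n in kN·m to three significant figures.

M_n ≈ 267 kN·m

Tension: T = A_s f_y = 1030 × 415 = 427450 N.
Try a within the flange: a = T/(0.85 f'_c b_f) = 427450/(0.85 × 33.4 × 1520) = 9.91 mm.
Since a = 9.91 ≤ h_f = 95 mm, the stress block lies entirely in the flange; analyse as a rectangular beam of width b_f.
M_n = T(d − a/2) = 427450 × (630 − 4.955) = 267.18 × 10⁶ N·mm.
M_n = 267.18 kN·m.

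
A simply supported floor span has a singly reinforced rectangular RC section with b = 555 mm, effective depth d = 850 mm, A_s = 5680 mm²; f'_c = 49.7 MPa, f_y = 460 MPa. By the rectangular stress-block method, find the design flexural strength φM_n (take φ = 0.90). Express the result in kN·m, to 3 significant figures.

T = A_s f_y = 5680 × 460 = 2612800 N = 2612.8 kN.
From C = T: a = T/(0.85 f'_c b) = 2612800/(0.85 × 49.7 × 555) = 111.44 mm.
M_n = T(d − a/2) = 2612.8 kN × (850 − 55.72) mm = 2075.29 kN·m.
φM_n = 0.90 × 2075.29 = 1867.76 kN·m.

φM_n ≈ 1870 kN·m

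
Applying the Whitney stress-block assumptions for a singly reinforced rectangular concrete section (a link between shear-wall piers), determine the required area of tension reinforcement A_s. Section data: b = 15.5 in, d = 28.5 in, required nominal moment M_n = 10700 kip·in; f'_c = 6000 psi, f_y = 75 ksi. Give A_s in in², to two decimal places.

From M_n = 0.85 f'_c a b (d − a/2):
a = d − √(d² − 2M_n/(0.85 f'_c b)) = 28.5 − √(28.5² − 2 × 10700/(0.85 × 6 × 15.5)) = 5.229 in.
A_s = 0.85 f'_c a b / f_y = 0.85 × 6 × 5.229 × 15.5 / 75 = 5.511 in².

A_s ≈ 5.51 in²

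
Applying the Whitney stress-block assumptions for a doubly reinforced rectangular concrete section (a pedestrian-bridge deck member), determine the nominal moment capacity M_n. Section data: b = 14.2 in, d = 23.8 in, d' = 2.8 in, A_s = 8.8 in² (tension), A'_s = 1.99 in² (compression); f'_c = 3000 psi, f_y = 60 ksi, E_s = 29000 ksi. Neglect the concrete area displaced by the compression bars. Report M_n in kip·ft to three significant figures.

Assume both steels yield.
a = (A_s − A'_s) f_y/(0.85 f'_c b) = (8.8 − 1.99) × 60/(0.85 × 3 × 14.2) = 11.284 in.
c = a/β₁ = 11.284/0.85 = 13.275 in; ε'_s = 0.003(c − d')/c = 0.0024 ≥ ε_y = 0.0021, so the compression steel yields.
M_n = (A_s − A'_s) f_y (d − a/2) + A'_s f_y (d − d') = 408.6 × (23.8 − 5.642) + 119.4 × (23.8 − 2.8) = 7419.4 + 2507.4 = 9926.8 kip·in = 9926.8/12 = 827.23 kip·ft.

M_n ≈ 827 kip·ft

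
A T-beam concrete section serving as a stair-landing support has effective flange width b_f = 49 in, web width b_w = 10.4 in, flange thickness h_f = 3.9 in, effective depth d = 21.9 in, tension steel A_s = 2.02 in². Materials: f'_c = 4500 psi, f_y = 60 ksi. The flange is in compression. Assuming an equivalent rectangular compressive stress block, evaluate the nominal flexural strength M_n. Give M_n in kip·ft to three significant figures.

M_n ≈ 218 kip·ft

Tension: T = A_s f_y = 2.02 × 60 = 121.2 kips.
Try a within the flange: a = T/(0.85 f'_c b_f) = 121.2/(0.85 × 4.5 × 49) = 0.647 in.
Since a = 0.647 ≤ h_f = 3.9 in, the stress block lies entirely in the flange; analyse as a rectangular beam of width b_f.
M_n = T(d − a/2) = 121.2 × (21.9 − 0.3235) = 2615.1 kip·in.
M_n = 2615.1/12 = 217.93 kip·ft.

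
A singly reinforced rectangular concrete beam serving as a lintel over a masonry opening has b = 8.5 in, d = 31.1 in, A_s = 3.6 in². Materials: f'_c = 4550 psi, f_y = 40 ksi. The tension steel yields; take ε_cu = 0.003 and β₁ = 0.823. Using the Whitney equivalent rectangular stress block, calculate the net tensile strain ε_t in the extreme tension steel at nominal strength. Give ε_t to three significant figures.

ε_t ≈ 0.0145

a = A_s f_y/(0.85 f'_c b) = 4.380 in.
β₁ = 0.823, so c = a/β₁ = 4.380/0.823 = 5.322 in.
From the linear strain diagram with ε_cu = 0.003: ε_t = 0.003 (d − c)/c = 0.003 × (31.1 − 5.322)/5.322 = 0.0145.
Since ε_t ≥ 0.005, the section is tension-controlled.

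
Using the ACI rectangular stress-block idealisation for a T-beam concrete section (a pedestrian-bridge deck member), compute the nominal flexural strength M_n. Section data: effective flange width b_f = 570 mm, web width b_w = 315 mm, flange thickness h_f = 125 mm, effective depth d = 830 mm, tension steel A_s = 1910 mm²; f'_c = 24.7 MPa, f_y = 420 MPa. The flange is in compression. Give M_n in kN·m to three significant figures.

M_n ≈ 639 kN·m

Tension: T = A_s f_y = 1910 × 420 = 802200 N.
Try a within the flange: a = T/(0.85 f'_c b_f) = 802200/(0.85 × 24.7 × 570) = 67.03 mm.
Since a = 67.03 ≤ h_f = 125 mm, the stress block lies entirely in the flange; analyse as a rectangular beam of width b_f.
M_n = T(d − a/2) = 802200 × (830 − 33.515) = 638.94 × 10⁶ N·mm.
M_n = 638.94 kN·m.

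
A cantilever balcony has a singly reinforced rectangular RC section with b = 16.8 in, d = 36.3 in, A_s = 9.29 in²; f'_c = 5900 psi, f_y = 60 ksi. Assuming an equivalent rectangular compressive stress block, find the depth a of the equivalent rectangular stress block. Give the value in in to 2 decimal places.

a ≈ 6.62 in

T = A_s f_y = 9.29 × 60 = 557.4 kips.
a = T/(0.85 f'_c b) = 557.4/(0.85 × 5.9 × 16.8) = 6.62 in.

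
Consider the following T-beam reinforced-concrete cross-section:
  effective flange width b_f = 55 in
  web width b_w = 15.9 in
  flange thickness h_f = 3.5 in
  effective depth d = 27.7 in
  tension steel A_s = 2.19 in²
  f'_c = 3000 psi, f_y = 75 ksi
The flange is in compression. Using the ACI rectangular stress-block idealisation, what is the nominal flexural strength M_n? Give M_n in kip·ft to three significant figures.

Tension: T = A_s f_y = 2.19 × 75 = 164.25 kips.
Try a within the flange: a = T/(0.85 f'_c b_f) = 164.25/(0.85 × 3 × 55) = 1.171 in.
Since a = 1.171 ≤ h_f = 3.5 in, the stress block lies entirely in the flange; analyse as a rectangular beam of width b_f.
M_n = T(d − a/2) = 164.25 × (27.7 − 0.5855) = 4453.6 kip·in.
M_n = 4453.6/12 = 371.13 kip·ft.

M_n ≈ 371 kip·ft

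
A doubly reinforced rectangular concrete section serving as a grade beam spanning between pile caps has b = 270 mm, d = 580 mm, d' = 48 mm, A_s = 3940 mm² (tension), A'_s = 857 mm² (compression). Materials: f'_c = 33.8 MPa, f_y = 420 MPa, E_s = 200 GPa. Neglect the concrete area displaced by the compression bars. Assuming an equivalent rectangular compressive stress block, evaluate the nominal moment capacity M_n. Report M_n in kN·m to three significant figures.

M_n ≈ 834 kN·m

Assume both tension and compression steel yield.
Net tension couple steel: A_s − A'_s = 3083 mm².
a = (A_s − A'_s) f_y / (0.85 f'_c b) = 1294860/(0.85 × 33.8 × 270) = 166.93 mm.
c = a/β₁ = 166.93/0.809 = 206.34 mm; ε'_s = 0.003(c − d')/c = 0.0023 ≥ f_y/E_s = 0.0021, so compression steel does yield.
M_n = (A_s − A'_s) f_y (d − a/2) + A'_s f_y (d − d') = [1294860 × (580 − 83.465) + 359940 × (580 − 48)] × 10⁻⁶ = 642.94 + 191.49 = 834.43 kN·m.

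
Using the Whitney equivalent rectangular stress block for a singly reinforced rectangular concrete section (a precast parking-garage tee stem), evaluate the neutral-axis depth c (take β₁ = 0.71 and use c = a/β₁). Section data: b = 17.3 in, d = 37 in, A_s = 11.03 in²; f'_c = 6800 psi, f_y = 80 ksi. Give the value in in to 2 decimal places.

T = A_s f_y = 11.03 × 80 = 882.4 kips.
a = T/(0.85 f'_c b) = 882.4/(0.85 × 6.8 × 17.3) = 8.8245 in.
With β₁ = 0.71, c = a/β₁ = 8.8245/0.71 = 12.43 in.

c ≈ 12.43 in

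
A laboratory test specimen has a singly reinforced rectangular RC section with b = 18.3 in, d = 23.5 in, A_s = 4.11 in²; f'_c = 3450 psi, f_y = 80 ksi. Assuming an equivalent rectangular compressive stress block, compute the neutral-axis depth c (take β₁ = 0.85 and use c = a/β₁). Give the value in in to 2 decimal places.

c ≈ 7.21 in

T = A_s f_y = 4.11 × 80 = 328.8 kips.
a = T/(0.85 f'_c b) = 328.8/(0.85 × 3.45 × 18.3) = 6.1269 in.
With β₁ = 0.85, c = a/β₁ = 6.1269/0.85 = 7.21 in.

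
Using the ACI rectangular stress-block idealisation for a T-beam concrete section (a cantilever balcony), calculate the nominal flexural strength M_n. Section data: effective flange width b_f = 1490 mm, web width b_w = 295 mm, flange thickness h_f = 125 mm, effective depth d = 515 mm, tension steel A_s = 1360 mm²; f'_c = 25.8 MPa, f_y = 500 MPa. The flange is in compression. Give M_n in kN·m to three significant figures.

M_n ≈ 343 kN·m

Tension: T = A_s f_y = 1360 × 500 = 680000 N.
Try a within the flange: a = T/(0.85 f'_c b_f) = 680000/(0.85 × 25.8 × 1490) = 20.81 mm.
Since a = 20.81 ≤ h_f = 125 mm, the stress block lies entirely in the flange; analyse as a rectangular beam of width b_f.
M_n = T(d − a/2) = 680000 × (515 − 10.405) = 343.12 × 10⁶ N·mm.
M_n = 343.12 kN·m.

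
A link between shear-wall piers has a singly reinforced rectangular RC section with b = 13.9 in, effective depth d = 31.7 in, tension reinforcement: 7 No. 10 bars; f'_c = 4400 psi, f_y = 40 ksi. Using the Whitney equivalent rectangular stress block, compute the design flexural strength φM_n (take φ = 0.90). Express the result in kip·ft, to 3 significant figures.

φM_n ≈ 754 kip·ft

A_s = 7 × 1.27 = 8.89 in².
T = A_s f_y = 8.89 × 40 = 355.6 kips.
a = T/(0.85 f'_c b) = 355.6/(0.85 × 4.4 × 13.9) = 6.840 in.
M_n = T(d − a/2) = 355.6 × (31.7 − 3.42) = 10056.4 kip·in = 10056.4/12 = 838.03 kip·ft.
φM_n = 0.90 × 838.03 = 754.23 kip·ft.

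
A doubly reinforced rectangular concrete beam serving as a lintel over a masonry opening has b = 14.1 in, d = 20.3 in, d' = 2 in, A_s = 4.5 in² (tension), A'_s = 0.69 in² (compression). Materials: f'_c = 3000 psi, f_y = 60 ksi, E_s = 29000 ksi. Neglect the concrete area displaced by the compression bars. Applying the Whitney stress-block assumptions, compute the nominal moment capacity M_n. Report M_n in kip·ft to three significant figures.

Assume both steels yield.
a = (A_s − A'_s) f_y/(0.85 f'_c b) = (4.5 − 0.69) × 60/(0.85 × 3 × 14.1) = 6.358 in.
c = a/β₁ = 6.358/0.85 = 7.480 in; ε'_s = 0.003(c − d')/c = 0.0022 ≥ ε_y = 0.0021, so the compression steel yields.
M_n = (A_s − A'_s) f_y (d − a/2) + A'_s f_y (d − d') = 228.6 × (20.3 − 3.179) + 41.4 × (20.3 − 2) = 3913.9 + 757.6 = 4671.5 kip·in = 4671.5/12 = 389.29 kip·ft.

M_n ≈ 389 kip·ft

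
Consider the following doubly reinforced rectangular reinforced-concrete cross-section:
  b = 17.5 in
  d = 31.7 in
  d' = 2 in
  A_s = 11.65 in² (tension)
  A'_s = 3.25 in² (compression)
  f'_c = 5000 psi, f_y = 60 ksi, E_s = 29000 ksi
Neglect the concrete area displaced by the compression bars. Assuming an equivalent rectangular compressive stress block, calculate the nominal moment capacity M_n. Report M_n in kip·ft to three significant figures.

M_n ≈ 1670 kip·ft

Assume both steels yield.
a = (A_s − A'_s) f_y/(0.85 f'_c b) = (11.65 − 3.25) × 60/(0.85 × 5 × 17.5) = 6.776 in.
c = a/β₁ = 6.776/0.8 = 8.470 in; ε'_s = 0.003(c − d')/c = 0.0023 ≥ ε_y = 0.0021, so the compression steel yields.
M_n = (A_s − A'_s) f_y (d − a/2) + A'_s f_y (d − d') = 504 × (31.7 − 3.388) + 195 × (31.7 − 2) = 14269.2 + 5791.5 = 20060.7 kip·in = 20060.7/12 = 1671.73 kip·ft.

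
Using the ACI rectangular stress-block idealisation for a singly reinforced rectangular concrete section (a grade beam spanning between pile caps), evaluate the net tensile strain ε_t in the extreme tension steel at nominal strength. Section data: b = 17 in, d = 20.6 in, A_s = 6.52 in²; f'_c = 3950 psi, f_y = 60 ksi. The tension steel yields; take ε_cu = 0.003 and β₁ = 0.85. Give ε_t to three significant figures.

ε_t ≈ 0.00466

a = A_s f_y/(0.85 f'_c b) = 6.854 in.
β₁ = 0.85, so c = a/β₁ = 6.854/0.85 = 8.064 in.
From the linear strain diagram with ε_cu = 0.003: ε_t = 0.003 (d − c)/c = 0.003 × (20.6 − 8.064)/8.064 = 0.00466.
ε_t is between 0.004 and 0.005 — transition zone.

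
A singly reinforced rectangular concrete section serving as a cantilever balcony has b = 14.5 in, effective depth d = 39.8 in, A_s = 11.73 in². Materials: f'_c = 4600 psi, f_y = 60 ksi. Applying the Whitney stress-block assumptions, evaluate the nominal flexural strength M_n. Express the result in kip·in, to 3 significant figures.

M_n ≈ 23600 kip·in

T = A_s f_y = 11.73 × 60 = 703.8 kips.
a = T/(0.85 f'_c b) = 703.8/(0.85 × 4.6 × 14.5) = 12.414 in.
M_n = T(d − a/2) = 703.8 × (39.8 − 6.207) = 23642.8 kip·in.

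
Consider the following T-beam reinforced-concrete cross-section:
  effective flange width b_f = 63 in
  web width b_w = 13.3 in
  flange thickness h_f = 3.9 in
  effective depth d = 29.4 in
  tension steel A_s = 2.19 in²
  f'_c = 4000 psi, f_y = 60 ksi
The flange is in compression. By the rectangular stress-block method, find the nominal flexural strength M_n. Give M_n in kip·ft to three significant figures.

M_n ≈ 319 kip·ft

Tension: T = A_s f_y = 2.19 × 60 = 131.4 kips.
Try a within the flange: a = T/(0.85 f'_c b_f) = 131.4/(0.85 × 4 × 63) = 0.613 in.
Since a = 0.613 ≤ h_f = 3.9 in, the stress block lies entirely in the flange; analyse as a rectangular beam of width b_f.
M_n = T(d − a/2) = 131.4 × (29.4 − 0.3065) = 3822.9 kip·in.
M_n = 3822.9/12 = 318.58 kip·ft.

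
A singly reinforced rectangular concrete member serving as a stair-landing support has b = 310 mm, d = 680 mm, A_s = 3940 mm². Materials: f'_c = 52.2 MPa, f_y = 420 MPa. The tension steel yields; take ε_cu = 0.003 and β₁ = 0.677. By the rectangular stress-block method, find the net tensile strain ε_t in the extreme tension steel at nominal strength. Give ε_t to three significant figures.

ε_t ≈ 0.00848

a = A_s f_y/(0.85 f'_c b) = 120.31 mm.
β₁ = 0.677, so c = a/β₁ = 120.31/0.677 = 177.71 mm.
From the linear strain diagram with ε_cu = 0.003: ε_t = 0.003 (d − c)/c = 0.003 × (680 − 177.71)/177.71 = 0.00848.
Since ε_t ≥ 0.005, the section is tension-controlled.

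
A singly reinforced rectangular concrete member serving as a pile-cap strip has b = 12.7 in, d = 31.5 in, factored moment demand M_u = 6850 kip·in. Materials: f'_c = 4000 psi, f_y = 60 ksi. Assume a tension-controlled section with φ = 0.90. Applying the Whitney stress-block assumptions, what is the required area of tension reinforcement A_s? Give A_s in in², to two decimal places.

M_n = M_u/φ = 6850/0.90 = 7611.11 kip·in.
From M_n = 0.85 f'_c a b (d − a/2):
a = d − √(d² − 2M_n/(0.85 f'_c b)) = 31.5 − √(31.5² − 2 × 7611.11/(0.85 × 4 × 12.7)) = 6.207 in.
A_s = 0.85 f'_c a b / f_y = 0.85 × 4 × 6.207 × 12.7 / 60 = 4.467 in².

A_s ≈ 4.47 in²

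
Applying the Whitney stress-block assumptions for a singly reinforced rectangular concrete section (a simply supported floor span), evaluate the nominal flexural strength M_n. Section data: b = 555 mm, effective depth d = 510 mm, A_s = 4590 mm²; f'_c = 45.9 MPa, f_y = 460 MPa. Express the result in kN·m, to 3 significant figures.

T = A_s f_y = 4590 × 460 = 2111400 N = 2111.4 kN.
From C = T: a = T/(0.85 f'_c b) = 2111400/(0.85 × 45.9 × 555) = 97.51 mm.
M_n = T(d − a/2) = 2111.4 kN × (510 − 48.755) mm = 973.87 kN·m.

M_n ≈ 974 kN·m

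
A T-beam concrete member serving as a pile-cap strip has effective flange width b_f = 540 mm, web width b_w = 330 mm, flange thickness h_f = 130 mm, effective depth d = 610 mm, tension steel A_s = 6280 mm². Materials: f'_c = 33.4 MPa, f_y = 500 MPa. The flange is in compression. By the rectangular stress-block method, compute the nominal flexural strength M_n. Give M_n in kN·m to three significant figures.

Tension: T = A_s f_y = 6280 × 500 = 3140000 N.
Try a within the flange: a = T/(0.85 f'_c b_f) = 3140000/(0.85 × 33.4 × 540) = 204.82 mm.
a = 204.82 > h_f = 130 mm: the block extends into the web. Split into flange-overhang and web parts.
C_f = 0.85 f'_c (b_f − b_w) h_f = 0.85 × 33.4 × (540 − 330) × 130 = 775047 N.
Remaining web compression depth: a_w = (T − C_f)/(0.85 f'_c b_w) = (3140000 − 775047)/(0.85 × 33.4 × 330) = 252.43 mm.
M_n = C_f(d − h_f/2) + (T − C_f)(d − a_w/2) = 775047 × (610 − 65) + 2364953 × (610 − 126.215) = 422.40 + 1144.13 = 1566.53 × 10⁶ N·mm.
M_n = 1566.53 kN·m.

M_n ≈ 1570 kN·m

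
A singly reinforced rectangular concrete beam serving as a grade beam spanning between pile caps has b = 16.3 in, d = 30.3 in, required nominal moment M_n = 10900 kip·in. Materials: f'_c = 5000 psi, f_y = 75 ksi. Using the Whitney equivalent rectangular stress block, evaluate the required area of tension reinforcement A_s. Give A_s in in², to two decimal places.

From M_n = 0.85 f'_c a b (d − a/2):
a = d − √(d² − 2M_n/(0.85 f'_c b)) = 30.3 − √(30.3² − 2 × 10900/(0.85 × 5 × 16.3)) = 5.736 in.
A_s = 0.85 f'_c a b / f_y = 0.85 × 5 × 5.736 × 16.3 / 75 = 5.298 in².

A_s ≈ 5.30 in²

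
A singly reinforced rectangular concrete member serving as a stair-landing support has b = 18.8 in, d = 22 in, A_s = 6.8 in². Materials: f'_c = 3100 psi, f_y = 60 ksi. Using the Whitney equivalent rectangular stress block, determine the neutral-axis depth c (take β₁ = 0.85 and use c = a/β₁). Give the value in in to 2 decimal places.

c ≈ 9.69 in

T = A_s f_y = 6.8 × 60 = 408 kips.
a = T/(0.85 f'_c b) = 408/(0.85 × 3.1 × 18.8) = 8.2361 in.
With β₁ = 0.85, c = a/β₁ = 8.2361/0.85 = 9.69 in.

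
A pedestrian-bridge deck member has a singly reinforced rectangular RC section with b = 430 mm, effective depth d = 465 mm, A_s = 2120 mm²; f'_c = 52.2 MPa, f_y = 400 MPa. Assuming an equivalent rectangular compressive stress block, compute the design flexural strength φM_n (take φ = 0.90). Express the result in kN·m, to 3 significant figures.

φM_n ≈ 338 kN·m

T = A_s f_y = 2120 × 400 = 848000 N = 848 kN.
From C = T: a = T/(0.85 f'_c b) = 848000/(0.85 × 52.2 × 430) = 44.45 mm.
M_n = T(d − a/2) = 848 kN × (465 − 22.225) mm = 375.47 kN·m.
φM_n = 0.90 × 375.47 = 337.92 kN·m.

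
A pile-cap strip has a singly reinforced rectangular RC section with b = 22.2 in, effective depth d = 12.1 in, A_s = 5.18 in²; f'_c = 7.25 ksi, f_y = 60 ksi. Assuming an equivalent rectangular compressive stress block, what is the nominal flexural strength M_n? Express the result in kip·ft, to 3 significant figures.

T = A_s f_y = 5.18 × 60 = 310.8 kips.
a = T/(0.85 f'_c b) = 310.8/(0.85 × 7.25 × 22.2) = 2.272 in.
M_n = T(d − a/2) = 310.8 × (12.1 − 1.136) = 3407.6 kip·in = 3407.6/12 = 283.97 kip·ft.

M_n ≈ 284 kip·ft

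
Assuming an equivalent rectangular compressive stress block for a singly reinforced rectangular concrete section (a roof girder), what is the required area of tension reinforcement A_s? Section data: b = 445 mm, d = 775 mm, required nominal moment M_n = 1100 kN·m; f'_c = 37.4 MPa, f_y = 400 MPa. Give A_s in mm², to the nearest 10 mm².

A_s ≈ 3810 mm²

With M_n = 0.85 f'_c a b (d − a/2), solve the quadratic for a:
a = d − √(d² − 2M_n/(0.85 f'_c b)) = 775 − √(775² − 2 × 1100×10⁶/(0.85 × 37.4 × 445)) = 107.83 mm.
A_s = 0.85 f'_c a b / f_y = 0.85 × 37.4 × 107.83 × 445 / 400 = 3813.6 mm².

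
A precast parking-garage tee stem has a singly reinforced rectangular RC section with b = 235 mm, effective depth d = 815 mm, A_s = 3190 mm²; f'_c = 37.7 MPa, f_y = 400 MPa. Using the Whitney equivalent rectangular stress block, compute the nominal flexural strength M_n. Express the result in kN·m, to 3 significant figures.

T = A_s f_y = 3190 × 400 = 1276000 N = 1276 kN.
From C = T: a = T/(0.85 f'_c b) = 1276000/(0.85 × 37.7 × 235) = 169.44 mm.
M_n = T(d − a/2) = 1276 kN × (815 − 84.72) mm = 931.84 kN·m.

M_n ≈ 932 kN·m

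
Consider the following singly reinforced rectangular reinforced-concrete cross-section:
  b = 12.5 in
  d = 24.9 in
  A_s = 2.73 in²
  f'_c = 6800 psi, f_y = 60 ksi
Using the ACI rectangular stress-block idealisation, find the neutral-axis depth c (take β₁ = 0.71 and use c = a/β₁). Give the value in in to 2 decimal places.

T = A_s f_y = 2.73 × 60 = 163.8 kips.
a = T/(0.85 f'_c b) = 163.8/(0.85 × 6.8 × 12.5) = 2.2671 in.
With β₁ = 0.71, c = a/β₁ = 2.2671/0.71 = 3.19 in.

c ≈ 3.19 in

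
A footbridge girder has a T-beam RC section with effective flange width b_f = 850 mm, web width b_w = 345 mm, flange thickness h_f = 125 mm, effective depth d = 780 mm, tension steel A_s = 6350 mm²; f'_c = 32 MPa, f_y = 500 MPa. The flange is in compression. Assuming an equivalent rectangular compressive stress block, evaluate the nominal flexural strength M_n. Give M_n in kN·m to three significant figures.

M_n ≈ 2260 kN·m

Tension: T = A_s f_y = 6350 × 500 = 3175000 N.
Try a within the flange: a = T/(0.85 f'_c b_f) = 3175000/(0.85 × 32 × 850) = 137.33 mm.
a = 137.33 > h_f = 125 mm: the block extends into the web. Split into flange-overhang and web parts.
C_f = 0.85 f'_c (b_f − b_w) h_f = 0.85 × 32 × (850 − 345) × 125 = 1717000 N.
Remaining web compression depth: a_w = (T − C_f)/(0.85 f'_c b_w) = (3175000 − 1717000)/(0.85 × 32 × 345) = 155.37 mm.
M_n = C_f(d − h_f/2) + (T − C_f)(d − a_w/2) = 1717000 × (780 − 62.5) + 1458000 × (780 − 77.685) = 1231.95 + 1023.98 = 2255.93 × 10⁶ N·mm.
M_n = 2255.93 kN·m.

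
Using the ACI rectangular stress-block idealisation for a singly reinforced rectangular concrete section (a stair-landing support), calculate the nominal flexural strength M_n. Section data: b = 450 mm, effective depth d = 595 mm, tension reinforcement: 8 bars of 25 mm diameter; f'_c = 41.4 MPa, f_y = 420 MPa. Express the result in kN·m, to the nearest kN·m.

A_s = 8 × 491 = 3928 mm².
T = A_s f_y = 3928 × 420 = 1649760 N = 1649.76 kN.
From C = T: a = T/(0.85 f'_c b) = 1649760/(0.85 × 41.4 × 450) = 104.18 mm.
M_n = T(d − a/2) = 1649.76 kN × (595 − 52.09) mm = 895.67 kN·m.

M_n ≈ 896 kN·m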